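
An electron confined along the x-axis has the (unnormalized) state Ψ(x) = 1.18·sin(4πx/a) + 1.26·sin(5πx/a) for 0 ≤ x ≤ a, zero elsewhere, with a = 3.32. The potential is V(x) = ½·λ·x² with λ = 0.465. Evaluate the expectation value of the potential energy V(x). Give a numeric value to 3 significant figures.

0.336

⟨V⟩ = ∫ V(x)·|Ψ|² dx / ∫|Ψ|² dx.
On 0 ≤ x ≤ a (j ≠ l): ∫sin²(jπx/a) dx = a/2, ∫sin(jπx/a)·sin(lπx/a) dx = 0; diagonal moments ∫x·sin²(jπx/a) dx = a²/4, ∫x²·sin²(jπx/a) dx = a³·(1/6 − 1/(4j²π²)); cross terms ∫x·sin(jπx/a)·sin(lπx/a) dx = 0 for j + l even and −4jla²/(π²(j² − l²)²) for j + l odd, ∫x²·sin(jπx/a)·sin(lπx/a) dx = (−1)^(j+l)·4jla³/(π²(j² − l²)²); higher powers the same way via product-to-sum and parts.
State is unnormalized: ∫|Ψ|² dx = 4.9468, and ∫Ψ*·V(x)·Ψ dx = 1.6615, so ⟨V⟩ = 1.6615 / 4.9468.
⟨V⟩ = 0.33588.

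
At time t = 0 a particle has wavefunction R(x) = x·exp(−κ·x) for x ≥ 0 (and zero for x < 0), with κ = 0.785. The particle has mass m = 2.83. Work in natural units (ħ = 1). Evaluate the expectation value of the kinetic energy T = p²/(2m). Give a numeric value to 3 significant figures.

0.109

T = −(ħ²/2m) d²/dx², so ⟨T⟩ = −(ħ²/2m) ∫ R*·R'' dx / ∫|R|² dx; with m = 2.83.
Differentiate x·exp(−κ·x) with the product rule; every integrand then reduces to terms xʲ·e^(−2κx) on [0, ∞), with ∫₀^∞ xʲ·e^(−2κx) dx = j!/(2κ)^(j+1).
State is unnormalized: ∫|R|² dx = 0.51681, and ∫R*·(−ħ²/2m · R'') dx = 0.056267, so ⟨T⟩ = 0.056267 / 0.51681.
⟨T⟩ = 0.10887.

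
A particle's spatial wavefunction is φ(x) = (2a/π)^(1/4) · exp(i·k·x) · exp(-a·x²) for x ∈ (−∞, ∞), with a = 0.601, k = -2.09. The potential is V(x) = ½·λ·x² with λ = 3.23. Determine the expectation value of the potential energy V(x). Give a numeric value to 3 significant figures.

⟨V⟩ = ∫ V(x)·|φ|² dx.
Gaussian moments: ∫x^(2j)·e^(−2ax²) dx = (2j−1)!!/(4a)^j · √(π/(2a)), odd powers integrate to 0; here √(π/(2a)) = 1.6167.
⟨V⟩ = 0.67180.

0.672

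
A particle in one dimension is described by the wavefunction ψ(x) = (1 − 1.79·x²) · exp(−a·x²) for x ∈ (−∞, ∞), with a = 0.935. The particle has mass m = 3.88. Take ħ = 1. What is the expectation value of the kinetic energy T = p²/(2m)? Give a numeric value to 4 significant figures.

0.5877

T = −(ħ²/2m) d²/dx², so ⟨T⟩ = −(ħ²/2m) ∫ ψ*·ψ'' dx / ∫|ψ|² dx; with m = 3.88.
Expand each integrand as polynomial × e^(−2ax²) and use ∫x^(2j)·e^(−2ax²) dx = (2j−1)!!/(4a)^j · √(π/(2a)), odd powers → 0; here √(π/(2a)) = 1.2961. Differentiate with the product rule, d/dx e^(−ax²) = −2ax·e^(−ax²).
State is unnormalized: ∫|ψ|² dx = 0.94616, and ∫ψ*·(−ħ²/2m · ψ'') dx = 0.55608, so ⟨T⟩ = 0.55608 / 0.94616.
⟨T⟩ = 0.58772.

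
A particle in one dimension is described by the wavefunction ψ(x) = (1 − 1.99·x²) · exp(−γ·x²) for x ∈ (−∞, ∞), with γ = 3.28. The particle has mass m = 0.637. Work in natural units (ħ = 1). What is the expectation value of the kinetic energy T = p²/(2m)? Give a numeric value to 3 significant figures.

T = −(ħ²/2m) d²/dx², so ⟨T⟩ = −(ħ²/2m) ∫ ψ*·ψ'' dx / ∫|ψ|² dx; with m = 0.637.
Expand each integrand as polynomial × e^(−2γx²) and use ∫x^(2j)·e^(−2γx²) dx = (2j−1)!!/(4γ)^j · √(π/(2γ)), odd powers → 0; here √(π/(2γ)) = 0.69203. Differentiate with the product rule, d/dx e^(−γx²) = −2γx·e^(−γx²).
State is unnormalized: ∫|ψ|² dx = 0.52986, and ∫ψ*·(−ħ²/2m · ψ'') dx = 2.6091, so ⟨T⟩ = 2.6091 / 0.52986.
⟨T⟩ = 4.9241.

4.92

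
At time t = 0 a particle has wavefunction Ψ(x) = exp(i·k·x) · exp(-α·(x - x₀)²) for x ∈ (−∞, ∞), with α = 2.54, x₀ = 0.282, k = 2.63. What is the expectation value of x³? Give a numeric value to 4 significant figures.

⟨x³⟩ = ∫ x³·|Ψ|² dx / ∫|Ψ|² dx (integrals over the domain).
Gaussian moments (u = x − x₀): ∫u^(2j)·e^(−2αu²) du = (2j−1)!!/(4α)^j · √(π/(2α)), odd powers integrate to 0; here √(π/(2α)) = 0.78640.
State is unnormalized: ∫|Ψ|² dx = 0.78640, and ∫Ψ*·x³·Ψ dx = 0.083117, so ⟨x³⟩ = 0.083117 / 0.78640.
⟨x³⟩ = 0.10569.

0.1057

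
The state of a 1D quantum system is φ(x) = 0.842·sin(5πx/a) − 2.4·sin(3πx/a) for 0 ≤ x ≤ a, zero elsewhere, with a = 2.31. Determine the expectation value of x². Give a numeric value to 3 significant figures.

⟨x²⟩ = ∫ x²·|φ|² dx / ∫|φ|² dx (integrals over the domain).
On 0 ≤ x ≤ a (j ≠ l): ∫sin²(jπx/a) dx = a/2, ∫sin(jπx/a)·sin(lπx/a) dx = 0; diagonal moments ∫x·sin²(jπx/a) dx = a²/4, ∫x²·sin²(jπx/a) dx = a³·(1/6 − 1/(4j²π²)); cross terms ∫x·sin(jπx/a)·sin(lπx/a) dx = 0 for j + l even and −4jla²/(π²(j² − l²)²) for j + l odd, ∫x²·sin(jπx/a)·sin(lπx/a) dx = (−1)^(j+l)·4jla³/(π²(j² − l²)²); higher powers the same way via product-to-sum and parts.
State is unnormalized: ∫|φ|² dx = 7.4717, and ∫φ*·x²·φ dx = 11.898, so ⟨x²⟩ = 11.898 / 7.4717.
⟨x²⟩ = 1.5924.

1.59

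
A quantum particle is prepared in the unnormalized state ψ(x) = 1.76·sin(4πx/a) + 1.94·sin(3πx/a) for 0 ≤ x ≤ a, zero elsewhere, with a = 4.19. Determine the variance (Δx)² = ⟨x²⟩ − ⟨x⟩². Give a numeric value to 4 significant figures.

0.6984

Compute ⟨x⟩ and ⟨x²⟩ separately, then (Δx)² = ⟨x²⟩ − ⟨x⟩².
On 0 ≤ x ≤ a (j ≠ l): ∫sin²(jπx/a) dx = a/2, ∫sin(jπx/a)·sin(lπx/a) dx = 0; diagonal moments ∫x·sin²(jπx/a) dx = a²/4, ∫x²·sin²(jπx/a) dx = a³·(1/6 − 1/(4j²π²)); cross terms ∫x·sin(jπx/a)·sin(lπx/a) dx = 0 for j + l even and −4jla²/(π²(j² − l²)²) for j + l odd, ∫x²·sin(jπx/a)·sin(lπx/a) dx = (−1)^(j+l)·4jla³/(π²(j² − l²)²); higher powers the same way via product-to-sum and parts.
Normalization: ∫|ψ|² dx = 14.374.
⟨x⟩ = 1.2672 and ⟨x²⟩ = 2.3042.
(Δx)² = 2.3042 − (1.2672)² = 0.69843.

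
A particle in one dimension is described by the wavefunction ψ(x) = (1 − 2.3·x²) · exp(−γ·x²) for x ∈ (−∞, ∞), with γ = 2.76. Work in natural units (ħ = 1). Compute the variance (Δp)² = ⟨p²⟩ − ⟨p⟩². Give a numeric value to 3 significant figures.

Compute ⟨p⟩ and ⟨p²⟩ separately; (Δp)² = ⟨p²⟩ − ⟨p⟩².
Expand each integrand as polynomial × e^(−2γx²) and use ∫x^(2j)·e^(−2γx²) dx = (2j−1)!!/(4γ)^j · √(π/(2γ)), odd powers → 0; here √(π/(2γ)) = 0.75441. Differentiate with the product rule, d/dx e^(−γx²) = −2γx·e^(−γx²).
Normalization: ∫|ψ|² dx = 0.53830.
⟨p⟩ = 0.0000 and ⟨p²⟩ = 6.6549.
(Δp)² = 6.6549 − (0.0000)² = 6.6549.

6.65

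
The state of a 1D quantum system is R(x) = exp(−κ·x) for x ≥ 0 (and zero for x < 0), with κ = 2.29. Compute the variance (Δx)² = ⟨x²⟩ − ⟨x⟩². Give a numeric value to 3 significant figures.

Compute ⟨x⟩ and ⟨x²⟩ separately, then (Δx)² = ⟨x²⟩ − ⟨x⟩².
Every integrand reduces to terms xʲ·e^(−2κx) on [0, ∞); use ∫₀^∞ xʲ·e^(−2κx) dx = j!/(2κ)^(j+1).
Normalization: ∫|R|² dx = 0.21834.
⟨x⟩ = 0.21834 and ⟨x²⟩ = 0.095345.
(Δx)² = 0.095345 − (0.21834)² = 0.047673.

0.0477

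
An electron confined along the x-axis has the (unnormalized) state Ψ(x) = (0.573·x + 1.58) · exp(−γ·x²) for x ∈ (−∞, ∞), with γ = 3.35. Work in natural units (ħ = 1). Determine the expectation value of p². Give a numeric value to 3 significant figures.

3.42

p² Ψ = −ħ² d²Ψ/dx²; ⟨p²⟩ = −ħ² ∫ Ψ*·Ψ'' dx / ∫|Ψ|² dx.
Expand each integrand as polynomial × e^(−2γx²) and use ∫x^(2j)·e^(−2γx²) dx = (2j−1)!!/(4γ)^j · √(π/(2γ)), odd powers → 0; here √(π/(2γ)) = 0.68476. Differentiate with the product rule, d/dx e^(−γx²) = −2γx·e^(−γx²).
State is unnormalized: ∫|Ψ|² dx = 1.7262, and ∫Ψ*·(−ħ² Ψ'') dx = 5.8952, so ⟨p²⟩ = 5.8952 / 1.7262.
⟨p²⟩ = 3.4151.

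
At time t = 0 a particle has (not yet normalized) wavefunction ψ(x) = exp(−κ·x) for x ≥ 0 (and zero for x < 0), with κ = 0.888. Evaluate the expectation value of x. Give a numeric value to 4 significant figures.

0.5631

⟨x⟩ = ∫ x·|ψ|² dx / ∫|ψ|² dx (integrals over the domain).
Every integrand reduces to terms xʲ·e^(−2κx) on [0, ∞); use ∫₀^∞ xʲ·e^(−2κx) dx = j!/(2κ)^(j+1).
State is unnormalized: ∫|ψ|² dx = 0.56306, and ∫ψ*·x·ψ dx = 0.31704, so ⟨x⟩ = 0.31704 / 0.56306.
⟨x⟩ = 0.56306.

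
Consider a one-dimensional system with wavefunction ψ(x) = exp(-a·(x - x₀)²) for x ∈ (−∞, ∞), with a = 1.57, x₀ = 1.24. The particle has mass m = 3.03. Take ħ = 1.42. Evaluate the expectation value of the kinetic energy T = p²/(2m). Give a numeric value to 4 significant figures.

0.5224

T = −(ħ²/2m) d²/dx², so ⟨T⟩ = −(ħ²/2m) ∫ ψ*·ψ'' dx / ∫|ψ|² dx; with m = 3.03.
Gaussian moments (u = x − x₀): ∫u^(2j)·e^(−2au²) du = (2j−1)!!/(4a)^j · √(π/(2a)), odd powers integrate to 0; here √(π/(2a)) = 1.0003. Derivatives: d/dx e^(−au²) = −2au·e^(−au²), d²/dx² e^(−au²) = (4a²u² − 2a)·e^(−au²).
State is unnormalized: ∫|ψ|² dx = 1.0003, and ∫ψ*·(−ħ²/2m · ψ'') dx = 0.52253, so ⟨T⟩ = 0.52253 / 1.0003.
⟨T⟩ = 0.52240.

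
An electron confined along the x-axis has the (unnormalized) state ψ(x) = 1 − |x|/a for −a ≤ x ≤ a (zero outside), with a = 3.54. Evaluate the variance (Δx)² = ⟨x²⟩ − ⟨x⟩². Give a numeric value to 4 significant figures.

1.253

Compute ⟨x⟩ and ⟨x²⟩ separately, then (Δx)² = ⟨x²⟩ − ⟨x⟩².
ψ is even, so ∫ over [−a, a] = 2∫₀ᵃ with ψ = 1 − x/a there: ∫₀ᵃ (1 − x/a)² dx = a/3, ∫₀ᵃ x²(1 − x/a)² dx = a³/30, ∫₀ᵃ x⁴(1 − x/a)² dx = a⁵/105.
Normalization: ∫|ψ|² dx = 2.3600.
⟨x⟩ = 0.0000 and ⟨x²⟩ = 1.2532.
(Δx)² = 1.2532 − (0.0000)² = 1.2532.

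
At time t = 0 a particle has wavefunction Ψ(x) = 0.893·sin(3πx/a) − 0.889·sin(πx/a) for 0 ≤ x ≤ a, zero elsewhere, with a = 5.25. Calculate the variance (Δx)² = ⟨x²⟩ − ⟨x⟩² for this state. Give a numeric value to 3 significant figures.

0.477

Compute ⟨x⟩ and ⟨x²⟩ separately, then (Δx)² = ⟨x²⟩ − ⟨x⟩².
On 0 ≤ x ≤ a (j ≠ l): ∫sin²(jπx/a) dx = a/2, ∫sin(jπx/a)·sin(lπx/a) dx = 0; diagonal moments ∫x·sin²(jπx/a) dx = a²/4, ∫x²·sin²(jπx/a) dx = a³·(1/6 − 1/(4j²π²)); cross terms ∫x·sin(jπx/a)·sin(lπx/a) dx = 0 for j + l even and −4jla²/(π²(j² − l²)²) for j + l odd, ∫x²·sin(jπx/a)·sin(lπx/a) dx = (−1)^(j+l)·4jla³/(π²(j² − l²)²); higher powers the same way via product-to-sum and parts.
Normalization: ∫|Ψ|² dx = 4.1679.
⟨x⟩ = 2.6250 and ⟨x²⟩ = 7.3673.
(Δx)² = 7.3673 − (2.6250)² = 0.47668.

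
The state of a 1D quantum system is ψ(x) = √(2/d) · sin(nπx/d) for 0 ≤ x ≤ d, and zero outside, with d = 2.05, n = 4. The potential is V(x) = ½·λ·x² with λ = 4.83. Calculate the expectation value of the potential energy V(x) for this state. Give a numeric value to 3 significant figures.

3.35

⟨V⟩ = ∫ V(x)·|ψ|² dx.
With sin²θ = (1 − cos2θ)/2 on 0 ≤ x ≤ d: ∫sin²(nπx/d) dx = d/2, ∫x·sin²(nπx/d) dx = d²/4, ∫x²·sin²(nπx/d) dx = d³·(1/6 − 1/(4n²π²)); higher powers xᵏ the same way, integrating xᵏ·cos(2nπx/d) by parts.
⟨V⟩ = 3.3509.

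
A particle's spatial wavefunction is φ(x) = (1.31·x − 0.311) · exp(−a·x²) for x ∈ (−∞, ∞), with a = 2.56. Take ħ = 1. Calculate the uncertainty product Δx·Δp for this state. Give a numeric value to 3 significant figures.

0.872

Δx = √(⟨x²⟩−⟨x⟩²), Δp = √(⟨p²⟩−⟨p⟩²).
Expand each integrand as polynomial × e^(−2ax²) and use ∫x^(2j)·e^(−2ax²) dx = (2j−1)!!/(4a)^j · √(π/(2a)), odd powers → 0; here √(π/(2a)) = 0.78332. Differentiate with the product rule, d/dx e^(−ax²) = −2ax·e^(−ax²).
Normalization: ∫|φ|² dx = 0.20704.
⟨x⟩ = -0.30106, ⟨x²⟩ = 0.22150 ⇒ Δx = 0.36175.
⟨p⟩ = 0.0000, ⟨p²⟩ = 5.8064 ⇒ Δp = 2.4096.
Δx·Δp = 0.87168.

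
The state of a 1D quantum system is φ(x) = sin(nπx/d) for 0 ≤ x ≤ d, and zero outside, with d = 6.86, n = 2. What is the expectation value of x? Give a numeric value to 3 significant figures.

3.43

⟨x⟩ = ∫ x·|φ|² dx / ∫|φ|² dx (integrals over the domain).
With sin²θ = (1 − cos2θ)/2 on 0 ≤ x ≤ d: ∫sin²(nπx/d) dx = d/2, ∫x·sin²(nπx/d) dx = d²/4, ∫x²·sin²(nπx/d) dx = d³·(1/6 − 1/(4n²π²)); higher powers xᵏ the same way, integrating xᵏ·cos(2nπx/d) by parts.
State is unnormalized: ∫|φ|² dx = 3.4300, and ∫φ*·x·φ dx = 11.765, so ⟨x⟩ = 11.765 / 3.4300.
⟨x⟩ = 3.4300.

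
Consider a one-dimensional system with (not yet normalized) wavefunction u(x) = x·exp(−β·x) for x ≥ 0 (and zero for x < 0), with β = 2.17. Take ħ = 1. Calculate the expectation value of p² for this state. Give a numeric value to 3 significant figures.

p² u = −ħ² d²u/dx²; ⟨p²⟩ = −ħ² ∫ u*·u'' dx / ∫|u|² dx.
Differentiate x·exp(−β·x) with the product rule; every integrand then reduces to terms xʲ·e^(−2βx) on [0, ∞), with ∫₀^∞ xʲ·e^(−2βx) dx = j!/(2β)^(j+1).
State is unnormalized: ∫|u|² dx = 0.024466, and ∫u*·(−ħ² u'') dx = 0.11521, so ⟨p²⟩ = 0.11521 / 0.024466.
⟨p²⟩ = 4.7089.

4.71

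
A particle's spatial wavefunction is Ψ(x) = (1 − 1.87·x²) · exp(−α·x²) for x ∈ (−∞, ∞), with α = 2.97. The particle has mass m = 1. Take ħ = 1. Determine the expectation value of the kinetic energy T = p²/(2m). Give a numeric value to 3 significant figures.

2.91

T = −(ħ²/2m) d²/dx², so ⟨T⟩ = −(ħ²/2m) ∫ Ψ*·Ψ'' dx / ∫|Ψ|² dx; with m = 1.
Expand each integrand as polynomial × e^(−2αx²) and use ∫x^(2j)·e^(−2αx²) dx = (2j−1)!!/(4α)^j · √(π/(2α)), odd powers → 0; here √(π/(2α)) = 0.72725. Differentiate with the product rule, d/dx e^(−αx²) = −2αx·e^(−αx²).
State is unnormalized: ∫|Ψ|² dx = 0.55236, and ∫Ψ*·(−ħ²/2m · Ψ'') dx = 1.6073, so ⟨T⟩ = 1.6073 / 0.55236.
⟨T⟩ = 2.9098.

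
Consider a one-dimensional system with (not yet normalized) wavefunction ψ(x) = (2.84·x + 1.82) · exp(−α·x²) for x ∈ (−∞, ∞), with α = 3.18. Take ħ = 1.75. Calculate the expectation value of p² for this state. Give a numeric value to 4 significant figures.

12.87

p² ψ = −ħ² d²ψ/dx²; ⟨p²⟩ = −ħ² ∫ ψ*·ψ'' dx / ∫|ψ|² dx.
Expand each integrand as polynomial × e^(−2αx²) and use ∫x^(2j)·e^(−2αx²) dx = (2j−1)!!/(4α)^j · √(π/(2α)), odd powers → 0; here √(π/(2α)) = 0.70282. Differentiate with the product rule, d/dx e^(−αx²) = −2αx·e^(−αx²).
State is unnormalized: ∫|ψ|² dx = 2.7737, and ∫ψ*·(−ħ² ψ'') dx = 35.692, so ⟨p²⟩ = 35.692 / 2.7737.
⟨p²⟩ = 12.868.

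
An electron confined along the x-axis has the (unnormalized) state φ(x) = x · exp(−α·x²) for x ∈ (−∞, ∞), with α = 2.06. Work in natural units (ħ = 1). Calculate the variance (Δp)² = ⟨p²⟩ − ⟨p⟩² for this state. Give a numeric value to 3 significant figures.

6.18

Compute ⟨p⟩ and ⟨p²⟩ separately; (Δp)² = ⟨p²⟩ − ⟨p⟩².
Expand each integrand as polynomial × e^(−2αx²) and use ∫x^(2j)·e^(−2αx²) dx = (2j−1)!!/(4α)^j · √(π/(2α)), odd powers → 0; here √(π/(2α)) = 0.87323. Differentiate with the product rule, d/dx e^(−αx²) = −2αx·e^(−αx²).
Normalization: ∫|φ|² dx = 0.10597.
⟨p⟩ = 0.0000 and ⟨p²⟩ = 6.1800.
(Δp)² = 6.1800 − (0.0000)² = 6.1800.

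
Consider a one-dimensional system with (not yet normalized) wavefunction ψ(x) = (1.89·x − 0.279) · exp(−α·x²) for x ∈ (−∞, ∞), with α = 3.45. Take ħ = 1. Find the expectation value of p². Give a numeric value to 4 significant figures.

8.755

p² ψ = −ħ² d²ψ/dx²; ⟨p²⟩ = −ħ² ∫ ψ*·ψ'' dx / ∫|ψ|² dx.
Expand each integrand as polynomial × e^(−2αx²) and use ∫x^(2j)·e^(−2αx²) dx = (2j−1)!!/(4α)^j · √(π/(2α)), odd powers → 0; here √(π/(2α)) = 0.67476. Differentiate with the product rule, d/dx e^(−αx²) = −2αx·e^(−αx²).
State is unnormalized: ∫|ψ|² dx = 0.22718, and ∫ψ*·(−ħ² ψ'') dx = 1.9889, so ⟨p²⟩ = 1.9889 / 0.22718.
⟨p²⟩ = 8.7547.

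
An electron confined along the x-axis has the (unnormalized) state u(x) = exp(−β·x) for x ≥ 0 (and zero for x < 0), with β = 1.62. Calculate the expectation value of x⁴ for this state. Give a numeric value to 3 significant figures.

0.218

⟨x⁴⟩ = ∫ x⁴·|u|² dx / ∫|u|² dx (integrals over the domain).
Every integrand reduces to terms xʲ·e^(−2βx) on [0, ∞); use ∫₀^∞ xʲ·e^(−2βx) dx = j!/(2β)^(j+1).
State is unnormalized: ∫|u|² dx = 0.30864, and ∫u*·x⁴·u dx = 0.067218, so ⟨x⁴⟩ = 0.067218 / 0.30864.
⟨x⁴⟩ = 0.21779.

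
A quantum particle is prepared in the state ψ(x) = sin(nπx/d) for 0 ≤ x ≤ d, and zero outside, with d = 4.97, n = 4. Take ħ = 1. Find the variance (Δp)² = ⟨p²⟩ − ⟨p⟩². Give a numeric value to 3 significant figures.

Compute ⟨p⟩ and ⟨p²⟩ separately; (Δp)² = ⟨p²⟩ − ⟨p⟩².
d/dx sin(nπx/d) = (nπ/d)·cos(nπx/d) and d²/dx² sin(nπx/d) = −(nπ/d)²·sin(nπx/d); on 0 ≤ x ≤ d, ∫sin²(nπx/d) dx = d/2 and ∫sin(nπx/d)·cos(nπx/d) dx = 0.
Normalization: ∫|ψ|² dx = 2.4850.
⟨p⟩ = 0.0000 and ⟨p²⟩ = 6.3930.
(Δp)² = 6.3930 − (0.0000)² = 6.3930.

6.39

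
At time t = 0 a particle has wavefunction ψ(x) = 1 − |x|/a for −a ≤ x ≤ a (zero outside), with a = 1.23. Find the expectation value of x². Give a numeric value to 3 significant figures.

0.151

⟨x²⟩ = ∫ x²·|ψ|² dx / ∫|ψ|² dx (integrals over the domain).
ψ is even, so ∫ over [−a, a] = 2∫₀ᵃ with ψ = 1 − x/a there: ∫₀ᵃ (1 − x/a)² dx = a/3, ∫₀ᵃ x²(1 − x/a)² dx = a³/30, ∫₀ᵃ x⁴(1 − x/a)² dx = a⁵/105.
State is unnormalized: ∫|ψ|² dx = 0.82000, and ∫ψ*·x²·ψ dx = 0.12406, so ⟨x²⟩ = 0.12406 / 0.82000.
⟨x²⟩ = 0.15129.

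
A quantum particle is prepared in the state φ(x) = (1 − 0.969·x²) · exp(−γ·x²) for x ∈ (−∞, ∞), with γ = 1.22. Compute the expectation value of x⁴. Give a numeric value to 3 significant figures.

0.0689

⟨x⁴⟩ = ∫ x⁴·|φ|² dx / ∫|φ|² dx (integrals over the domain).
Expand each integrand as polynomial × e^(−2γx²) and use ∫x^(2j)·e^(−2γx²) dx = (2j−1)!!/(4γ)^j · √(π/(2γ)), odd powers → 0; here √(π/(2γ)) = 1.1347.
State is unnormalized: ∫|φ|² dx = 0.81829, and ∫φ*·x⁴·φ dx = 0.056367, so ⟨x⁴⟩ = 0.056367 / 0.81829.
⟨x⁴⟩ = 0.068884.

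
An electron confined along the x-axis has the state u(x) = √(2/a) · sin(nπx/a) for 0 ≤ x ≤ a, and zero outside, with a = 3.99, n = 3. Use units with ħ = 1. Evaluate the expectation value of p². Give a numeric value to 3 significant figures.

p² u = −ħ² d²u/dx²; ⟨p²⟩ = −ħ² ∫ u*·u'' dx.
d/dx sin(nπx/a) = (nπ/a)·cos(nπx/a) and d²/dx² sin(nπx/a) = −(nπ/a)²·sin(nπx/a); on 0 ≤ x ≤ a, ∫sin²(nπx/a) dx = a/2 and ∫sin(nπx/a)·cos(nπx/a) dx = 0.
⟨p²⟩ = 5.5795.

5.58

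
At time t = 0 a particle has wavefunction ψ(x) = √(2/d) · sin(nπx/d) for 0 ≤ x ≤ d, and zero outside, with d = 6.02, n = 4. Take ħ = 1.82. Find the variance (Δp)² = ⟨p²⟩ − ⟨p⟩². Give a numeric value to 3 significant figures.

Compute ⟨p⟩ and ⟨p²⟩ separately; (Δp)² = ⟨p²⟩ − ⟨p⟩².
d/dx sin(nπx/d) = (nπ/d)·cos(nπx/d) and d²/dx² sin(nπx/d) = −(nπ/d)²·sin(nπx/d); on 0 ≤ x ≤ d, ∫sin²(nπx/d) dx = d/2 and ∫sin(nπx/d)·cos(nπx/d) dx = 0.
⟨p⟩ = 0.0000 and ⟨p²⟩ = 14.433.
(Δp)² = 14.433 − (0.0000)² = 14.433.

14.4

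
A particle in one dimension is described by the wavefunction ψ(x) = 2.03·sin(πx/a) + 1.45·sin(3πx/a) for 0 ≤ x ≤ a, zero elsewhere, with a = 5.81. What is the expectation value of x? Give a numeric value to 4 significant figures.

2.905

⟨x⟩ = ∫ x·|ψ|² dx / ∫|ψ|² dx (integrals over the domain).
On 0 ≤ x ≤ a (j ≠ l): ∫sin²(jπx/a) dx = a/2, ∫sin(jπx/a)·sin(lπx/a) dx = 0; diagonal moments ∫x·sin²(jπx/a) dx = a²/4, ∫x²·sin²(jπx/a) dx = a³·(1/6 − 1/(4j²π²)); cross terms ∫x·sin(jπx/a)·sin(lπx/a) dx = 0 for j + l even and −4jla²/(π²(j² − l²)²) for j + l odd, ∫x²·sin(jπx/a)·sin(lπx/a) dx = (−1)^(j+l)·4jla³/(π²(j² − l²)²); higher powers the same way via product-to-sum and parts.
State is unnormalized: ∫|ψ|² dx = 18.079, and ∫ψ*·x·ψ dx = 52.519, so ⟨x⟩ = 52.519 / 18.079.
⟨x⟩ = 2.9050.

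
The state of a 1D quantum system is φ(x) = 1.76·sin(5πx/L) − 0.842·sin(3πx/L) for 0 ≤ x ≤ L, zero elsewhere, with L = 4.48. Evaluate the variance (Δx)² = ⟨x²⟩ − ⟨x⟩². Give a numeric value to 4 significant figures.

0.8762

Compute ⟨x⟩ and ⟨x²⟩ separately, then (Δx)² = ⟨x²⟩ − ⟨x⟩².
On 0 ≤ x ≤ L (j ≠ l): ∫sin²(jπx/L) dx = L/2, ∫sin(jπx/L)·sin(lπx/L) dx = 0; diagonal moments ∫x·sin²(jπx/L) dx = L²/4, ∫x²·sin²(jπx/L) dx = L³·(1/6 − 1/(4j²π²)); cross terms ∫x·sin(jπx/L)·sin(lπx/L) dx = 0 for j + l even and −4jlL²/(π²(j² − l²)²) for j + l odd, ∫x²·sin(jπx/L)·sin(lπx/L) dx = (−1)^(j+l)·4jlL³/(π²(j² − l²)²); higher powers the same way via product-to-sum and parts.
Normalization: ∫|φ|² dx = 8.5267.
⟨x⟩ = 2.2400 and ⟨x²⟩ = 5.8938.
(Δx)² = 5.8938 − (2.2400)² = 0.87620.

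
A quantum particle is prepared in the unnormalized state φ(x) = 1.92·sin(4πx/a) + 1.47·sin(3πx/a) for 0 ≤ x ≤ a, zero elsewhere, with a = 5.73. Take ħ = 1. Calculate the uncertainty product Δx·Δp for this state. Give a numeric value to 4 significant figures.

2.373

Δx = √(⟨x²⟩−⟨x⟩²), Δp = √(⟨p²⟩−⟨p⟩²).
On 0 ≤ x ≤ a (j ≠ l): ∫sin²(jπx/a) dx = a/2, ∫sin(jπx/a)·sin(lπx/a) dx = 0; diagonal moments ∫x·sin²(jπx/a) dx = a²/4, ∫x²·sin²(jπx/a) dx = a³·(1/6 − 1/(4j²π²)); cross terms ∫x·sin(jπx/a)·sin(lπx/a) dx = 0 for j + l even and −4jla²/(π²(j² − l²)²) for j + l odd, ∫x²·sin(jπx/a)·sin(lπx/a) dx = (−1)^(j+l)·4jla³/(π²(j² − l²)²); higher powers the same way via product-to-sum and parts. d²/dx² sin(jπx/a) = −(jπ/a)²·sin(jπx/a); on 0 ≤ x ≤ a, ∫sin²(jπx/a) dx = a/2 and ∫sin(jπx/a)·sin(lπx/a) dx = 0 for j ≠ l, so only diagonal terms survive in ∫|φ|² and ∫φ·φ″; ∫φ·φ′ dx = [φ²/2] between the walls = 0.
Normalization: ∫|φ|² dx = 16.753.
⟨x⟩ = 1.7669, ⟨x²⟩ = 4.5186 ⇒ Δx = 1.1817.
⟨p⟩ = 0.0000, ⟨p²⟩ = 4.0320 ⇒ Δp = 2.0080.
Δx·Δp = 2.3729.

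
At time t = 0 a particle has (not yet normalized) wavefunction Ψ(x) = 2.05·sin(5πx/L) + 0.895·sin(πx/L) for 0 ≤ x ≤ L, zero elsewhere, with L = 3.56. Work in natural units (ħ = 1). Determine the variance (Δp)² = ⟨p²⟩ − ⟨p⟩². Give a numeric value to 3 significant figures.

16.5

Compute ⟨p⟩ and ⟨p²⟩ separately; (Δp)² = ⟨p²⟩ − ⟨p⟩².
d²/dx² sin(jπx/L) = −(jπ/L)²·sin(jπx/L); on 0 ≤ x ≤ L, ∫sin²(jπx/L) dx = L/2 and ∫sin(jπx/L)·sin(lπx/L) dx = 0 for j ≠ l, so only diagonal terms survive in ∫|Ψ|² and ∫Ψ·Ψ″; ∫Ψ·Ψ′ dx = [Ψ²/2] between the walls = 0.
Normalization: ∫|Ψ|² dx = 8.9063.
⟨p⟩ = 0.0000 and ⟨p²⟩ = 16.477.
(Δp)² = 16.477 − (0.0000)² = 16.477.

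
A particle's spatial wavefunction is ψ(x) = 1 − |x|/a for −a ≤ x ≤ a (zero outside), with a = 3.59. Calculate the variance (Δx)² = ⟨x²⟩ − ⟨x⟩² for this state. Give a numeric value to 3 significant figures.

Compute ⟨x⟩ and ⟨x²⟩ separately, then (Δx)² = ⟨x²⟩ − ⟨x⟩².
ψ is even, so ∫ over [−a, a] = 2∫₀ᵃ with ψ = 1 − x/a there: ∫₀ᵃ (1 − x/a)² dx = a/3, ∫₀ᵃ x²(1 − x/a)² dx = a³/30, ∫₀ᵃ x⁴(1 − x/a)² dx = a⁵/105.
Normalization: ∫|ψ|² dx = 2.3933.
⟨x⟩ = 0.0000 and ⟨x²⟩ = 1.2888.
(Δx)² = 1.2888 − (0.0000)² = 1.2888.

1.29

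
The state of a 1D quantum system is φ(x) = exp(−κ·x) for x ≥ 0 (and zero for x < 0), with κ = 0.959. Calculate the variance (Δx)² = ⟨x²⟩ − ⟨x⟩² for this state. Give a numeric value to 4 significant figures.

Compute ⟨x⟩ and ⟨x²⟩ separately, then (Δx)² = ⟨x²⟩ − ⟨x⟩².
Every integrand reduces to terms xʲ·e^(−2κx) on [0, ∞); use ∫₀^∞ xʲ·e^(−2κx) dx = j!/(2κ)^(j+1).
Normalization: ∫|φ|² dx = 0.52138.
⟨x⟩ = 0.52138 and ⟨x²⟩ = 0.54367.
(Δx)² = 0.54367 − (0.52138)² = 0.27183.

0.2718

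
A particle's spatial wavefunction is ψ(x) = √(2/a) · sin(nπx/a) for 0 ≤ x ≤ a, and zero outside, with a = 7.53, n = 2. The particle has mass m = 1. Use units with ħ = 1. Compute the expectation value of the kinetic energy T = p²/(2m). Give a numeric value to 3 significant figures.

T = −(ħ²/2m) d²/dx², so ⟨T⟩ = −(ħ²/2m) ∫ ψ*·ψ'' dx; with m = 1.
d/dx sin(nπx/a) = (nπ/a)·cos(nπx/a) and d²/dx² sin(nπx/a) = −(nπ/a)²·sin(nπx/a); on 0 ≤ x ≤ a, ∫sin²(nπx/a) dx = a/2 and ∫sin(nπx/a)·cos(nπx/a) dx = 0.
⟨T⟩ = 0.34813.

0.348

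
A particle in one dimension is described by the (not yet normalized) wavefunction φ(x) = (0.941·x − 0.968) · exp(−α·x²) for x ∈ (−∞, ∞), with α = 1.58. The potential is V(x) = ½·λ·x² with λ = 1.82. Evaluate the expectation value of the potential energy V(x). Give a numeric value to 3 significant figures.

⟨V⟩ = ∫ V(x)·|φ|² dx / ∫|φ|² dx.
Expand each integrand as polynomial × e^(−2αx²) and use ∫x^(2j)·e^(−2αx²) dx = (2j−1)!!/(4α)^j · √(π/(2α)), odd powers → 0; here √(π/(2α)) = 0.99708.
State is unnormalized: ∫|φ|² dx = 1.0740, and ∫φ*·V(x)·φ dx = 0.19487, so ⟨V⟩ = 0.19487 / 1.0740.
⟨V⟩ = 0.18145.

0.181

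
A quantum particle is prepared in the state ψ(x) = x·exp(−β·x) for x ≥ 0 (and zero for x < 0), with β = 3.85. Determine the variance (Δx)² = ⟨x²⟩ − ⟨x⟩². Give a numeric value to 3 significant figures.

Compute ⟨x⟩ and ⟨x²⟩ separately, then (Δx)² = ⟨x²⟩ − ⟨x⟩².
Every integrand reduces to terms xʲ·e^(−2βx) on [0, ∞); use ∫₀^∞ xʲ·e^(−2βx) dx = j!/(2β)^(j+1).
Normalization: ∫|ψ|² dx = 0.0043808.
⟨x⟩ = 0.38961 and ⟨x²⟩ = 0.20240.
(Δx)² = 0.20240 − (0.38961)² = 0.050599.

0.0506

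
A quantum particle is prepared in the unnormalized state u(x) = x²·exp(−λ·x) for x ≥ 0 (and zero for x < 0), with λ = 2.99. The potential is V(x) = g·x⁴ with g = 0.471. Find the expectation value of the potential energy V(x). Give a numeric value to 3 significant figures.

0.619

⟨V⟩ = ∫ V(x)·|u|² dx / ∫|u|² dx.
Every integrand reduces to terms xʲ·e^(−2λx) on [0, ∞); use ∫₀^∞ xʲ·e^(−2λx) dx = j!/(2λ)^(j+1).
State is unnormalized: ∫|u|² dx = 0.0031384, and ∫u*·V(x)·u dx = 0.0019419, so ⟨V⟩ = 0.0019419 / 0.0031384.
⟨V⟩ = 0.61876.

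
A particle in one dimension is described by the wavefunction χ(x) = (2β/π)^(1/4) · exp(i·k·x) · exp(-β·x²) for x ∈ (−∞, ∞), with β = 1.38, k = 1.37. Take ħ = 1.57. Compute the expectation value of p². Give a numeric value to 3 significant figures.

8.03

p² χ = −ħ² d²χ/dx²; ⟨p²⟩ = −ħ² ∫ χ*·χ'' dx.
Gaussian moments: ∫x^(2j)·e^(−2βx²) dx = (2j−1)!!/(4β)^j · √(π/(2β)), odd powers integrate to 0; here √(π/(2β)) = 1.0669. Derivatives: χ′ = (ik − 2βx)·χ, χ″ = ((ik − 2βx)² − 2β)·χ; the odd-in-x pieces drop out.
⟨p²⟩ = 8.0279.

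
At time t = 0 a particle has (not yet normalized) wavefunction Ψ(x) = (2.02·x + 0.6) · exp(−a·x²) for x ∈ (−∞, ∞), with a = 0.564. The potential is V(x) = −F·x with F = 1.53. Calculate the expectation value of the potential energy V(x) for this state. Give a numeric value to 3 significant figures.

-0.758

⟨V⟩ = ∫ V(x)·|Ψ|² dx / ∫|Ψ|² dx.
Expand each integrand as polynomial × e^(−2ax²) and use ∫x^(2j)·e^(−2ax²) dx = (2j−1)!!/(4a)^j · √(π/(2a)), odd powers → 0; here √(π/(2a)) = 1.6689.
State is unnormalized: ∫|Ψ|² dx = 3.6192, and ∫Ψ*·V(x)·Ψ dx = -2.7435, so ⟨V⟩ = -2.7435 / 3.6192.
⟨V⟩ = -0.75803.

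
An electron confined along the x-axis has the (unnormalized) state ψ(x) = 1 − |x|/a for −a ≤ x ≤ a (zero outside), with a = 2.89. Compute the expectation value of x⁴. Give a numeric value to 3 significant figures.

⟨x⁴⟩ = ∫ x⁴·|ψ|² dx / ∫|ψ|² dx (integrals over the domain).
ψ is even, so ∫ over [−a, a] = 2∫₀ᵃ with ψ = 1 − x/a there: ∫₀ᵃ (1 − x/a)² dx = a/3, ∫₀ᵃ x²(1 − x/a)² dx = a³/30, ∫₀ᵃ x⁴(1 − x/a)² dx = a⁵/105.
State is unnormalized: ∫|ψ|² dx = 1.9267, and ∫ψ*·x⁴·ψ dx = 3.8400, so ⟨x⁴⟩ = 3.8400 / 1.9267.
⟨x⁴⟩ = 1.9931.

1.99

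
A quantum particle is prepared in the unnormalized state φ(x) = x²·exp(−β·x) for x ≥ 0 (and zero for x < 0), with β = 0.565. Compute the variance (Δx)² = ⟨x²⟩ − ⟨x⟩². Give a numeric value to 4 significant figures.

3.916

Compute ⟨x⟩ and ⟨x²⟩ separately, then (Δx)² = ⟨x²⟩ − ⟨x⟩².
Every integrand reduces to terms xʲ·e^(−2βx) on [0, ∞); use ∫₀^∞ xʲ·e^(−2βx) dx = j!/(2β)^(j+1).
Normalization: ∫|φ|² dx = 13.026.
⟨x⟩ = 4.4248 and ⟨x²⟩ = 23.494.
(Δx)² = 23.494 − (4.4248)² = 3.9157.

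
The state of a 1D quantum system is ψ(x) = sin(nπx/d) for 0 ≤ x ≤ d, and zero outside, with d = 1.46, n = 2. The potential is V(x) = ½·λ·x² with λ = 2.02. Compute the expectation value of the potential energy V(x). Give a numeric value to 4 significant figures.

⟨V⟩ = ∫ V(x)·|ψ|² dx / ∫|ψ|² dx.
With sin²θ = (1 − cos2θ)/2 on 0 ≤ x ≤ d: ∫sin²(nπx/d) dx = d/2, ∫x·sin²(nπx/d) dx = d²/4, ∫x²·sin²(nπx/d) dx = d³·(1/6 − 1/(4n²π²)); higher powers xᵏ the same way, integrating xᵏ·cos(2nπx/d) by parts.
State is unnormalized: ∫|ψ|² dx = 0.73000, and ∫ψ*·V(x)·ψ dx = 0.50397, so ⟨V⟩ = 0.50397 / 0.73000.
⟨V⟩ = 0.69037.

0.6904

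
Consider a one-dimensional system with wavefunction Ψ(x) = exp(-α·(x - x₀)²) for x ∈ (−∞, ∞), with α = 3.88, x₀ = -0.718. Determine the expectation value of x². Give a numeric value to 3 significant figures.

⟨x²⟩ = ∫ x²·|Ψ|² dx / ∫|Ψ|² dx (integrals over the domain).
Gaussian moments (u = x − x₀): ∫u^(2j)·e^(−2αu²) du = (2j−1)!!/(4α)^j · √(π/(2α)), odd powers integrate to 0; here √(π/(2α)) = 0.63627.
State is unnormalized: ∫|Ψ|² dx = 0.63627, and ∫Ψ*·x²·Ψ dx = 0.36901, so ⟨x²⟩ = 0.36901 / 0.63627.
⟨x²⟩ = 0.57996.

0.580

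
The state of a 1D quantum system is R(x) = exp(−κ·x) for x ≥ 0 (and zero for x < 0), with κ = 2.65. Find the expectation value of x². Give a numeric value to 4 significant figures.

⟨x²⟩ = ∫ x²·|R|² dx / ∫|R|² dx (integrals over the domain).
Every integrand reduces to terms xʲ·e^(−2κx) on [0, ∞); use ∫₀^∞ xʲ·e^(−2κx) dx = j!/(2κ)^(j+1).
State is unnormalized: ∫|R|² dx = 0.18868, and ∫R*·x²·R dx = 0.013434, so ⟨x²⟩ = 0.013434 / 0.18868.
⟨x²⟩ = 0.071200.

0.07120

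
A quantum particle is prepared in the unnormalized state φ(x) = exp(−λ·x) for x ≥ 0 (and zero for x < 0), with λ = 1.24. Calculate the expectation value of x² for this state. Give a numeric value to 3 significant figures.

0.325

⟨x²⟩ = ∫ x²·|φ|² dx / ∫|φ|² dx (integrals over the domain).
Every integrand reduces to terms xʲ·e^(−2λx) on [0, ∞); use ∫₀^∞ xʲ·e^(−2λx) dx = j!/(2λ)^(j+1).
State is unnormalized: ∫|φ|² dx = 0.40323, and ∫φ*·x²·φ dx = 0.13112, so ⟨x²⟩ = 0.13112 / 0.40323.
⟨x²⟩ = 0.32518.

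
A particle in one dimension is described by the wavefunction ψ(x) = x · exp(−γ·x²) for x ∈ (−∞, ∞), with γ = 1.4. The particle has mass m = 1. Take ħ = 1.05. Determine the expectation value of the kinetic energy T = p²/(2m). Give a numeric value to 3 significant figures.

T = −(ħ²/2m) d²/dx², so ⟨T⟩ = −(ħ²/2m) ∫ ψ*·ψ'' dx / ∫|ψ|² dx; with m = 1.
Expand each integrand as polynomial × e^(−2γx²) and use ∫x^(2j)·e^(−2γx²) dx = (2j−1)!!/(4γ)^j · √(π/(2γ)), odd powers → 0; here √(π/(2γ)) = 1.0592. Differentiate with the product rule, d/dx e^(−γx²) = −2γx·e^(−γx²).
State is unnormalized: ∫|ψ|² dx = 0.18915, and ∫ψ*·(−ħ²/2m · ψ'') dx = 0.43793, so ⟨T⟩ = 0.43793 / 0.18915.
⟨T⟩ = 2.3153.

2.32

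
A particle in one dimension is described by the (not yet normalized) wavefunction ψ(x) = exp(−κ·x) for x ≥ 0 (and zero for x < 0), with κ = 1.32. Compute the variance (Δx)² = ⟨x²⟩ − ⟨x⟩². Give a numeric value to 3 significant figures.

Compute ⟨x⟩ and ⟨x²⟩ separately, then (Δx)² = ⟨x²⟩ − ⟨x⟩².
Every integrand reduces to terms xʲ·e^(−2κx) on [0, ∞); use ∫₀^∞ xʲ·e^(−2κx) dx = j!/(2κ)^(j+1).
Normalization: ∫|ψ|² dx = 0.37879.
⟨x⟩ = 0.37879 and ⟨x²⟩ = 0.28696.
(Δx)² = 0.28696 − (0.37879)² = 0.14348.

0.143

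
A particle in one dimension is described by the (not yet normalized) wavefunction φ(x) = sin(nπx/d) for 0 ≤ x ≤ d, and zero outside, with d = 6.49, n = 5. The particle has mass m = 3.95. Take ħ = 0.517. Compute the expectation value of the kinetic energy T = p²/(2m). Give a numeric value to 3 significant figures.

T = −(ħ²/2m) d²/dx², so ⟨T⟩ = −(ħ²/2m) ∫ φ*·φ'' dx / ∫|φ|² dx; with m = 3.95.
d/dx sin(nπx/d) = (nπ/d)·cos(nπx/d) and d²/dx² sin(nπx/d) = −(nπ/d)²·sin(nπx/d); on 0 ≤ x ≤ d, ∫sin²(nπx/d) dx = d/2 and ∫sin(nπx/d)·cos(nπx/d) dx = 0.
State is unnormalized: ∫|φ|² dx = 3.2450, and ∫φ*·(−ħ²/2m · φ'') dx = 0.64316, so ⟨T⟩ = 0.64316 / 3.2450.
⟨T⟩ = 0.19820.

0.198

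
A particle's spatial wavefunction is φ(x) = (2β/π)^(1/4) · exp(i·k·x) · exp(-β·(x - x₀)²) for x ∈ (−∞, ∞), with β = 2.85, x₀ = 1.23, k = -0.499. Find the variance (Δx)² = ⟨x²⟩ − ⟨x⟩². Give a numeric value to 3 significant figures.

Compute ⟨x⟩ and ⟨x²⟩ separately, then (Δx)² = ⟨x²⟩ − ⟨x⟩².
Gaussian moments (u = x − x₀): ∫u^(2j)·e^(−2βu²) du = (2j−1)!!/(4β)^j · √(π/(2β)), odd powers integrate to 0; here √(π/(2β)) = 0.74240.
⟨x⟩ = 1.2300 and ⟨x²⟩ = 1.6006.
(Δx)² = 1.6006 − (1.2300)² = 0.087719.

0.0877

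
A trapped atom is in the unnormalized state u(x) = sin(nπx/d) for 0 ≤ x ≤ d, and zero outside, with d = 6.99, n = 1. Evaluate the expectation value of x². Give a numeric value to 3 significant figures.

⟨x²⟩ = ∫ x²·|u|² dx / ∫|u|² dx (integrals over the domain).
With sin²θ = (1 − cos2θ)/2 on 0 ≤ x ≤ d: ∫sin²(nπx/d) dx = d/2, ∫x·sin²(nπx/d) dx = d²/4, ∫x²·sin²(nπx/d) dx = d³·(1/6 − 1/(4n²π²)); higher powers xᵏ the same way, integrating xᵏ·cos(2nπx/d) by parts.
State is unnormalized: ∫|u|² dx = 3.4950, and ∫u*·x²·u dx = 48.271, so ⟨x²⟩ = 48.271 / 3.4950.
⟨x²⟩ = 13.811.

13.8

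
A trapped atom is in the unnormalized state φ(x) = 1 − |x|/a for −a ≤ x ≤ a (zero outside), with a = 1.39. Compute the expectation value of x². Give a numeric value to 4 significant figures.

0.1932

⟨x²⟩ = ∫ x²·|φ|² dx / ∫|φ|² dx (integrals over the domain).
φ is even, so ∫ over [−a, a] = 2∫₀ᵃ with φ = 1 − x/a there: ∫₀ᵃ (1 − x/a)² dx = a/3, ∫₀ᵃ x²(1 − x/a)² dx = a³/30, ∫₀ᵃ x⁴(1 − x/a)² dx = a⁵/105.
State is unnormalized: ∫|φ|² dx = 0.92667, and ∫φ*·x²·φ dx = 0.17904, so ⟨x²⟩ = 0.17904 / 0.92667.
⟨x²⟩ = 0.19321.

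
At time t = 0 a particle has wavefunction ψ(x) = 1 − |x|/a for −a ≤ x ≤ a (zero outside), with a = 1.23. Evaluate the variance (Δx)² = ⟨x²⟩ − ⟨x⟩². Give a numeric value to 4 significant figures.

0.1513

Compute ⟨x⟩ and ⟨x²⟩ separately, then (Δx)² = ⟨x²⟩ − ⟨x⟩².
ψ is even, so ∫ over [−a, a] = 2∫₀ᵃ with ψ = 1 − x/a there: ∫₀ᵃ (1 − x/a)² dx = a/3, ∫₀ᵃ x²(1 − x/a)² dx = a³/30, ∫₀ᵃ x⁴(1 − x/a)² dx = a⁵/105.
Normalization: ∫|ψ|² dx = 0.82000.
⟨x⟩ = 0.0000 and ⟨x²⟩ = 0.15129.
(Δx)² = 0.15129 − (0.0000)² = 0.15129.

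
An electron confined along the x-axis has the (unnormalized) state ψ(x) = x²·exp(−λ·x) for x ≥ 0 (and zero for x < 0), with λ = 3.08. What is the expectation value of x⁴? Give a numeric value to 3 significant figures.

1.17

⟨x⁴⟩ = ∫ x⁴·|ψ|² dx / ∫|ψ|² dx (integrals over the domain).
Every integrand reduces to terms xʲ·e^(−2λx) on [0, ∞); use ∫₀^∞ xʲ·e^(−2λx) dx = j!/(2λ)^(j+1).
State is unnormalized: ∫|ψ|² dx = 0.0027059, and ∫ψ*·x⁴·ψ dx = 0.0031571, so ⟨x⁴⟩ = 0.0031571 / 0.0027059.
⟨x⁴⟩ = 1.1668.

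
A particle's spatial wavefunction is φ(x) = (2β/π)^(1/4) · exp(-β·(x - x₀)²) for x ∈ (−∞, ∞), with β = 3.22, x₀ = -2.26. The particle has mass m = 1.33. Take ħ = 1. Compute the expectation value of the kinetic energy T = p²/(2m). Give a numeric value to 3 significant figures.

T = −(ħ²/2m) d²/dx², so ⟨T⟩ = −(ħ²/2m) ∫ φ*·φ'' dx; with m = 1.33.
Gaussian moments (u = x − x₀): ∫u^(2j)·e^(−2βu²) du = (2j−1)!!/(4β)^j · √(π/(2β)), odd powers integrate to 0; here √(π/(2β)) = 0.69844. Derivatives: d/dx e^(−βu²) = −2βu·e^(−βu²), d²/dx² e^(−βu²) = (4β²u² − 2β)·e^(−βu²).
⟨T⟩ = 1.2105.

1.21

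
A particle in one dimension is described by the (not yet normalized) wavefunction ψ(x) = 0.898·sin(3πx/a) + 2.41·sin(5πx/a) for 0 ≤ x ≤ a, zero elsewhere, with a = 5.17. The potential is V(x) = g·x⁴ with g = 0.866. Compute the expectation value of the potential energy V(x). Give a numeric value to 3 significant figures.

⟨V⟩ = ∫ V(x)·|ψ|² dx / ∫|ψ|² dx.
On 0 ≤ x ≤ a (j ≠ l): ∫sin²(jπx/a) dx = a/2, ∫sin(jπx/a)·sin(lπx/a) dx = 0; diagonal moments ∫x·sin²(jπx/a) dx = a²/4, ∫x²·sin²(jπx/a) dx = a³·(1/6 − 1/(4j²π²)); cross terms ∫x·sin(jπx/a)·sin(lπx/a) dx = 0 for j + l even and −4jla²/(π²(j² − l²)²) for j + l odd, ∫x²·sin(jπx/a)·sin(lπx/a) dx = (−1)^(j+l)·4jla³/(π²(j² − l²)²); higher powers the same way via product-to-sum and parts.
State is unnormalized: ∫|ψ|² dx = 17.098, and ∫ψ*·V(x)·ψ dx = 2615.5, so ⟨V⟩ = 2615.5 / 17.098.
⟨V⟩ = 152.96.

153.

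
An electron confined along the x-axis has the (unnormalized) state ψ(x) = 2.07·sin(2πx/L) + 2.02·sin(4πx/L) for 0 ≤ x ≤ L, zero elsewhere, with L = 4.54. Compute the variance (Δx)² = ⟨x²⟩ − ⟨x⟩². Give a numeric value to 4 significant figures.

2.480

Compute ⟨x⟩ and ⟨x²⟩ separately, then (Δx)² = ⟨x²⟩ − ⟨x⟩².
On 0 ≤ x ≤ L (j ≠ l): ∫sin²(jπx/L) dx = L/2, ∫sin(jπx/L)·sin(lπx/L) dx = 0; diagonal moments ∫x·sin²(jπx/L) dx = L²/4, ∫x²·sin²(jπx/L) dx = L³·(1/6 − 1/(4j²π²)); cross terms ∫x·sin(jπx/L)·sin(lπx/L) dx = 0 for j + l even and −4jlL²/(π²(j² − l²)²) for j + l odd, ∫x²·sin(jπx/L)·sin(lπx/L) dx = (−1)^(j+l)·4jlL³/(π²(j² − l²)²); higher powers the same way via product-to-sum and parts.
Normalization: ∫|ψ|² dx = 18.989.
⟨x⟩ = 2.2700 and ⟨x²⟩ = 7.6329.
(Δx)² = 7.6329 − (2.2700)² = 2.4800.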